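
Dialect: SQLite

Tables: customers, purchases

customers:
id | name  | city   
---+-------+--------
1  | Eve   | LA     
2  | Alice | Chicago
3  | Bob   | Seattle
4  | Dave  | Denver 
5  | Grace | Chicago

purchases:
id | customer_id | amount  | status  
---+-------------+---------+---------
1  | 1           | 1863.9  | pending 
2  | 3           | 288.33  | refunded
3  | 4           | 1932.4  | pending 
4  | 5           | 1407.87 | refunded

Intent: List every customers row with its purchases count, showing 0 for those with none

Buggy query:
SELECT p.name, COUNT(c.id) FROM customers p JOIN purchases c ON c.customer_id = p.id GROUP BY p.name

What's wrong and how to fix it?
Bug: An inner join excludes parents with zero children

Fix: Switch to LEFT JOIN to retain unmatched parent rows

Corrected query:
SELECT p.name, COUNT(c.id) FROM customers p LEFT JOIN purchases c ON c.customer_id = p.id GROUP BY p.name

Result:
name  | COUNT(c.id)
------+------------
Alice | 0          
Bob   | 1          
Dave  | 1          
Eve   | 1          
Grace | 1          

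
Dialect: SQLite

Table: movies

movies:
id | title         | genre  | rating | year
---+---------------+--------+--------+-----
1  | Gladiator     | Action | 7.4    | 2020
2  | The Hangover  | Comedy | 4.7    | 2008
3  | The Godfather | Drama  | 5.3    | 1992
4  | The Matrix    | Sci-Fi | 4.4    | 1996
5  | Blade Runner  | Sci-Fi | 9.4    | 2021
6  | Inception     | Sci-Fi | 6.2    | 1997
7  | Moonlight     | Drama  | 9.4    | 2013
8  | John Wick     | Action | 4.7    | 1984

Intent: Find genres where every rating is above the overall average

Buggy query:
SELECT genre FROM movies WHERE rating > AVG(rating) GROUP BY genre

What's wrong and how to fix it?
Bug: AVG() is an aggregate; it can't sit directly in WHERE

Fix: Compute the overall average in a scalar subquery and compare each group's MIN against it in HAVING

Corrected query:
SELECT genre FROM movies GROUP BY genre HAVING MIN(rating) > (SELECT AVG(rating) FROM movies)

Result:
(no rows)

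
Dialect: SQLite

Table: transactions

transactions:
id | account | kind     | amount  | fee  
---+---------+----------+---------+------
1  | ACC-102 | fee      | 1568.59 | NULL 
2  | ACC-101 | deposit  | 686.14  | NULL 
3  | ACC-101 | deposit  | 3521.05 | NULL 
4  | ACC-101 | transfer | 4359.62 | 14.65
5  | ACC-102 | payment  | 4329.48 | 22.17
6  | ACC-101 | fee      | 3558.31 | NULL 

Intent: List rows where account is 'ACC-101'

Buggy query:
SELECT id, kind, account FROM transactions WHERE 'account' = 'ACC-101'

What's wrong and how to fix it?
Bug: 'account' in single quotes is a string literal, not the column; the comparison is literal-vs-literal and never true

Fix: Reference the column as account without single quotes

Corrected query:
SELECT id, kind, account FROM transactions WHERE account = 'ACC-101'

Result:
id | kind     | account
---+----------+--------
2  | deposit  | ACC-101
3  | deposit  | ACC-101
4  | transfer | ACC-101
6  | fee      | ACC-101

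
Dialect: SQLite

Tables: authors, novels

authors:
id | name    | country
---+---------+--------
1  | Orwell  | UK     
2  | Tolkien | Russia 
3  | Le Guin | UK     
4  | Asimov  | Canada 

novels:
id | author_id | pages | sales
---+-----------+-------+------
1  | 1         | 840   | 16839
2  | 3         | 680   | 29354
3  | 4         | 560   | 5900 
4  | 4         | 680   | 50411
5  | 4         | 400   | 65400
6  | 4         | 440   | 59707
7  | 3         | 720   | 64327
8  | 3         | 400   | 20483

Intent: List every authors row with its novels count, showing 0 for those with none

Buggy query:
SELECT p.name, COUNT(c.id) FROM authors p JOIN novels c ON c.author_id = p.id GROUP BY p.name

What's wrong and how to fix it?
Bug: INNER JOIN drops authors rows that have no matching novels rows

Fix: Switch to LEFT JOIN to retain unmatched parent rows

Corrected query:
SELECT p.name, COUNT(c.id) FROM authors p LEFT JOIN novels c ON c.author_id = p.id GROUP BY p.name

Result:
name    | COUNT(c.id)
--------+------------
Asimov  | 4          
Le Guin | 3          
Orwell  | 1          
Tolkien | 0          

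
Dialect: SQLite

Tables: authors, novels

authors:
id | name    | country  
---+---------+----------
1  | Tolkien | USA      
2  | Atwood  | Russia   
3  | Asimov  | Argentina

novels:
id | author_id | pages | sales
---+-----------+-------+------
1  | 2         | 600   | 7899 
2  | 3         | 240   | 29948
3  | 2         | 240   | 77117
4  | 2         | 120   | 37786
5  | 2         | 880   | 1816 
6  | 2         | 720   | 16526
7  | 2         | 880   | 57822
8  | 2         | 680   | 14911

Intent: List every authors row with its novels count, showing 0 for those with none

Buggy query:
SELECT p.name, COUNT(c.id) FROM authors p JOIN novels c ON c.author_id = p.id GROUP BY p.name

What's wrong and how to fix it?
Bug: INNER JOIN drops authors rows that have no matching novels rows

Fix: Use LEFT JOIN so parents without children still appear (COUNT(c.id) gives 0)

Corrected query:
SELECT p.name, COUNT(c.id) FROM authors p LEFT JOIN novels c ON c.author_id = p.id GROUP BY p.name

Result:
name    | COUNT(c.id)
--------+------------
Asimov  | 1          
Atwood  | 7          
Tolkien | 0          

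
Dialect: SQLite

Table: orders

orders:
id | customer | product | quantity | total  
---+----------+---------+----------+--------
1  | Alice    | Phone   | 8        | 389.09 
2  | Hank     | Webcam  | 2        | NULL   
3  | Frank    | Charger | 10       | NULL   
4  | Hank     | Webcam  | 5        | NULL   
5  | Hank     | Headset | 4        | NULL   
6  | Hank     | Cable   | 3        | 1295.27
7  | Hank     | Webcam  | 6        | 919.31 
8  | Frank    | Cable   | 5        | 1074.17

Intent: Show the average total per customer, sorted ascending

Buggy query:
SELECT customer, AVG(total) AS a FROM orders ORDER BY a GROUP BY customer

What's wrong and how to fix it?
Bug: ORDER BY appears before GROUP BY; SQL clause order requires GROUP BY first

Fix: Reorder: SELECT … FROM … GROUP BY … ORDER BY …

Corrected query:
SELECT customer, AVG(total) AS a FROM orders GROUP BY customer ORDER BY a

Result:
customer | a      
---------+--------
Alice    | 389.09 
Frank    | 1074.17
Hank     | 1107.29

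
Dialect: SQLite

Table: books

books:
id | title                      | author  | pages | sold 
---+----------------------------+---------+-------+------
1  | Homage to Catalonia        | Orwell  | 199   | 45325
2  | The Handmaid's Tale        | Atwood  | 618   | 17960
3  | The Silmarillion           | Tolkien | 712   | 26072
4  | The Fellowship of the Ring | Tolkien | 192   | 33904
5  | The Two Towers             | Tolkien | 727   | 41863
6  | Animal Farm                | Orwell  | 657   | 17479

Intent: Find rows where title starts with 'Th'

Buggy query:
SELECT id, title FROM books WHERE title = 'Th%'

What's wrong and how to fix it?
Bug: '=' compares the literal string including the % character; pattern matching needs LIKE

Fix: Use LIKE for wildcard pattern matching

Corrected query:
SELECT id, title FROM books WHERE title LIKE 'Th%'

Result:
id | title                     
---+---------------------------
2  | The Handmaid's Tale       
3  | The Silmarillion          
4  | The Fellowship of the Ring
5  | The Two Towers            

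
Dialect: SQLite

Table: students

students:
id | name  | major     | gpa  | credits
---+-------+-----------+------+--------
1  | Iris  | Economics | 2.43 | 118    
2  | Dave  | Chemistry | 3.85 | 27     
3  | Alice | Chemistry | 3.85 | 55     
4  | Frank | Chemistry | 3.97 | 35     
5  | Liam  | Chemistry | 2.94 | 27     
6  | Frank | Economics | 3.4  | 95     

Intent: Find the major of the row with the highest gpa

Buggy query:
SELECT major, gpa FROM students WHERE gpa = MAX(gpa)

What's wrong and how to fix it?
Bug: WHERE is evaluated per row; an aggregate over the whole table isn't defined there

Fix: Wrap MAX in a scalar subquery so WHERE compares against a single value

Corrected query:
SELECT major, gpa FROM students WHERE gpa = (SELECT MAX(gpa) FROM students)

Result:
major     | gpa 
----------+-----
Chemistry | 3.97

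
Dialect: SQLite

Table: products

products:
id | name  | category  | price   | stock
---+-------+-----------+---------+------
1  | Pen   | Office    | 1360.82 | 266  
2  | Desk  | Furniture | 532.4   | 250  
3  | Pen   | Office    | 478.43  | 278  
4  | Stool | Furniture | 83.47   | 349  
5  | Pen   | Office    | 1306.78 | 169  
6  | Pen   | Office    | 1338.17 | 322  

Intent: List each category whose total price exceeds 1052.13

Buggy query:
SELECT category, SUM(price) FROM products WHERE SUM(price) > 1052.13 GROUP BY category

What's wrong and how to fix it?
Bug: Aggregate functions cannot appear in a WHERE clause

Fix: Move the aggregate condition to a HAVING clause

Corrected query:
SELECT category, SUM(price) FROM products GROUP BY category HAVING SUM(price) > 1052.13

Result:
category | SUM(price)
---------+-----------
Office   | 4484.2    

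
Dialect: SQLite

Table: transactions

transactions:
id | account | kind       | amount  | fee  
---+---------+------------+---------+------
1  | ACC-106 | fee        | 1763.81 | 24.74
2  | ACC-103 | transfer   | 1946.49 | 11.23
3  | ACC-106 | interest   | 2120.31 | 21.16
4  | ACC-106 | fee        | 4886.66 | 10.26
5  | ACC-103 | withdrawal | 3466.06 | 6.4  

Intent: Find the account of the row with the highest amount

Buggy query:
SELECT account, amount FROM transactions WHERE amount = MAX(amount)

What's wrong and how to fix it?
Bug: MAX(amount) is an aggregate and cannot be used directly in WHERE

Fix: Use a subquery: WHERE amount = (SELECT MAX(amount) FROM transactions)

Corrected query:
SELECT account, amount FROM transactions WHERE amount = (SELECT MAX(amount) FROM transactions)

Result:
account | amount 
--------+--------
ACC-106 | 4886.66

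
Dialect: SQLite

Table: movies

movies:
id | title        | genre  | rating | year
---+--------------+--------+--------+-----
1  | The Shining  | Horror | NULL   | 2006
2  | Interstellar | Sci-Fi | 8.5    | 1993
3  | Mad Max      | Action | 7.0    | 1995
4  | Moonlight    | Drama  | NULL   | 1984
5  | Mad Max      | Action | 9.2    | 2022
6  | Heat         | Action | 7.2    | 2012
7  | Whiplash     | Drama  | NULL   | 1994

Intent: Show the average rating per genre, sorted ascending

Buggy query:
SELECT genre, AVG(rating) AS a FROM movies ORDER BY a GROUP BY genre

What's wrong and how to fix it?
Bug: GROUP BY must precede ORDER BY

Fix: Reorder: SELECT … FROM … GROUP BY … ORDER BY …

Corrected query:
SELECT genre, AVG(rating) AS a FROM movies GROUP BY genre ORDER BY a

Result:
genre  | a   
-------+-----
Drama  | NULL
Horror | NULL
Action | 7.8 
Sci-Fi | 8.5 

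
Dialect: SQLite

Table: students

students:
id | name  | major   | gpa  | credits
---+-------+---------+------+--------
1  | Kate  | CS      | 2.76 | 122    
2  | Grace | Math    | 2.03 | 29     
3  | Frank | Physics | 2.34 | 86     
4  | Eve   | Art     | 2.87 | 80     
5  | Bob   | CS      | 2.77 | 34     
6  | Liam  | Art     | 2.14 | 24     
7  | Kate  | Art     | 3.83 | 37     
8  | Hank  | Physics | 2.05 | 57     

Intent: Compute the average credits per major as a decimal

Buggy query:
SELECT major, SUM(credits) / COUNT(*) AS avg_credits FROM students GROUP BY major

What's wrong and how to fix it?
Bug: Both operands are integers, so '/' performs integer division and truncates

Fix: Multiply by 1.0 (or CAST to REAL) to force floating-point division

Corrected query:
SELECT major, SUM(credits) * 1.0 / COUNT(*) AS avg_credits FROM students GROUP BY major

Result:
major   | avg_credits
--------+------------
Art     | 47         
CS      | 78         
Math    | 29         
Physics | 71.5       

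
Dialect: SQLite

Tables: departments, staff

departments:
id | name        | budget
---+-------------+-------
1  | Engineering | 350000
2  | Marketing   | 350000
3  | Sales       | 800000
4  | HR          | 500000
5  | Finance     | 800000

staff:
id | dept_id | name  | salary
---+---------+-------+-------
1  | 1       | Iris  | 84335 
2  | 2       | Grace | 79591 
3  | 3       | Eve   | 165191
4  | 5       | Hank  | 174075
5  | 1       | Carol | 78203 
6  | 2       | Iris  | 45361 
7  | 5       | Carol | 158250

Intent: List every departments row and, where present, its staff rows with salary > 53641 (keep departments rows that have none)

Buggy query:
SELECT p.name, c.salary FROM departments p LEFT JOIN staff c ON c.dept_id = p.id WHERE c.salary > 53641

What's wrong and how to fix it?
Bug: Filtering c.salary in WHERE discards the NULL rows produced by LEFT JOIN, turning it into an inner join

Fix: Move the right-table condition into the ON clause so unmatched parents are kept

Corrected query:
SELECT p.name, c.salary FROM departments p LEFT JOIN staff c ON c.dept_id = p.id AND c.salary > 53641

Result:
name        | salary
------------+-------
Engineering | 78203 
Engineering | 84335 
Marketing   | 79591 
Sales       | 165191
HR          | NULL  
Finance     | 158250
Finance     | 174075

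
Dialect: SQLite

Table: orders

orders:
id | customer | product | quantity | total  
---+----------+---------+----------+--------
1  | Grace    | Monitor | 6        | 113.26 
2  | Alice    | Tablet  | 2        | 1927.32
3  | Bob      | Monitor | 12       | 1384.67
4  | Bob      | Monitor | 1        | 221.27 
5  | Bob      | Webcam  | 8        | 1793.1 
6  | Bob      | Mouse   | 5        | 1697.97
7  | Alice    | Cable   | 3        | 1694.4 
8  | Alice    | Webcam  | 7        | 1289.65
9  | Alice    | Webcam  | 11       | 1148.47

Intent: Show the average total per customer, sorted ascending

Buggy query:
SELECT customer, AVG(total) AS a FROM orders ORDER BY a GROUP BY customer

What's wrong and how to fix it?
Bug: GROUP BY must precede ORDER BY

Fix: Move ORDER BY to the end, after GROUP BY

Corrected query:
SELECT customer, AVG(total) AS a FROM orders GROUP BY customer ORDER BY a

Result:
customer | a        
---------+----------
Grace    | 113.26   
Bob      | 1274.2525
Alice    | 1514.96  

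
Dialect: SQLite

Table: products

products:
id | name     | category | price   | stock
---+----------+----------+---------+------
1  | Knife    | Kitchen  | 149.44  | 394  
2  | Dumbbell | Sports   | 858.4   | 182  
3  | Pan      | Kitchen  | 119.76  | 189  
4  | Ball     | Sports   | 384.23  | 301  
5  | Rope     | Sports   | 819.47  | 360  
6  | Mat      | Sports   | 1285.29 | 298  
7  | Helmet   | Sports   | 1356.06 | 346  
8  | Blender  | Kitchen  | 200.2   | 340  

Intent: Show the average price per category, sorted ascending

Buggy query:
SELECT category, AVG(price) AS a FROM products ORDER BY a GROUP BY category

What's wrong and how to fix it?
Bug: GROUP BY must precede ORDER BY

Fix: Reorder: SELECT … FROM … GROUP BY … ORDER BY …

Corrected query:
SELECT category, AVG(price) AS a FROM products GROUP BY category ORDER BY a

Result:
category | a         
---------+-----------
Kitchen  | 156.466667
Sports   | 940.69    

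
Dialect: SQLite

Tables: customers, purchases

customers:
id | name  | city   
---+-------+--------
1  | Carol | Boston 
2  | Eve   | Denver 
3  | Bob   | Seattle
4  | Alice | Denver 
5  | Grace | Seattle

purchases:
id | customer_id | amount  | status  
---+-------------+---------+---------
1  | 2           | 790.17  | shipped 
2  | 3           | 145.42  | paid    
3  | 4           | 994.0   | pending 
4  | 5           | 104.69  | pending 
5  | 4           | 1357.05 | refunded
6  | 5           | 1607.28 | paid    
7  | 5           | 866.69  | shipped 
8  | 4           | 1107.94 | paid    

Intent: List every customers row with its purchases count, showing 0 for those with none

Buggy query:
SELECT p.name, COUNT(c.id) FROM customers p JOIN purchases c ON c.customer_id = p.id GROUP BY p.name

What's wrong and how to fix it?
Bug: INNER JOIN drops customers rows that have no matching purchases rows

Fix: Use LEFT JOIN so parents without children still appear (COUNT(c.id) gives 0)

Corrected query:
SELECT p.name, COUNT(c.id) FROM customers p LEFT JOIN purchases c ON c.customer_id = p.id GROUP BY p.name

Result:
name  | COUNT(c.id)
------+------------
Alice | 3          
Bob   | 1          
Carol | 0          
Eve   | 1          
Grace | 3          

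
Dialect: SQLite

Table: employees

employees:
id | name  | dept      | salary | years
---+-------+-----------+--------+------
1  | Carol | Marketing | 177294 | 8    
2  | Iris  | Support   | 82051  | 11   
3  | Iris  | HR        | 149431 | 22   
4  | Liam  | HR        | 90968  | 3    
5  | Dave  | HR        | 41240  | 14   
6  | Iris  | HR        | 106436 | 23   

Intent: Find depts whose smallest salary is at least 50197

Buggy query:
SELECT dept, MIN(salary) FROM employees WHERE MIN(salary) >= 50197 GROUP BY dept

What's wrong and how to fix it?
Bug: Aggregates like MIN are computed per group after WHERE runs

Fix: Replace WHERE with HAVING after the GROUP BY

Corrected query:
SELECT dept, MIN(salary) FROM employees GROUP BY dept HAVING MIN(salary) >= 50197

Result:
dept      | MIN(salary)
----------+------------
Marketing | 177294     
Support   | 82051      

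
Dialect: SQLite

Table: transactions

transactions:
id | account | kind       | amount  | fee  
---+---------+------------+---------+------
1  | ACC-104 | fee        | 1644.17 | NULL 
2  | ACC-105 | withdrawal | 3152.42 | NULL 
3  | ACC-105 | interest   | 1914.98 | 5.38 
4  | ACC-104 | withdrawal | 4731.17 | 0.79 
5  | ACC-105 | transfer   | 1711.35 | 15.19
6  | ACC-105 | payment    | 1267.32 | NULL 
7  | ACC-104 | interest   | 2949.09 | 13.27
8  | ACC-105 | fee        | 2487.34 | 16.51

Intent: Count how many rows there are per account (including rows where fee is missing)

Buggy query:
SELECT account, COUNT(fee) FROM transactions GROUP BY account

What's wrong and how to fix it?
Bug: COUNT(fee) skips NULLs, so groups with missing fee are undercounted

Fix: Replace COUNT(fee) with COUNT(*)

Corrected query:
SELECT account, COUNT(*) FROM transactions GROUP BY account

Result:
account | COUNT(*)
--------+---------
ACC-104 | 3       
ACC-105 | 5       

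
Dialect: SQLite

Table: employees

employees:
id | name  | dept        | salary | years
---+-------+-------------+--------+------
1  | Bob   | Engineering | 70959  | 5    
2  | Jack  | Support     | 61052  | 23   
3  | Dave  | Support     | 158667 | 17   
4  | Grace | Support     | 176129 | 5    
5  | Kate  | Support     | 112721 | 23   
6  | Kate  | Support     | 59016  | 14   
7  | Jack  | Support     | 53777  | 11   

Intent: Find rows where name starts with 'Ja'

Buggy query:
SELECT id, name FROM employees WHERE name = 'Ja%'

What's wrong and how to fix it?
Bug: '=' compares the literal string including the % character; pattern matching needs LIKE

Fix: Replace '=' with LIKE so 'Ja%' is treated as a pattern

Corrected query:
SELECT id, name FROM employees WHERE name LIKE 'Ja%'

Result:
id | name
---+-----
2  | Jack
7  | Jack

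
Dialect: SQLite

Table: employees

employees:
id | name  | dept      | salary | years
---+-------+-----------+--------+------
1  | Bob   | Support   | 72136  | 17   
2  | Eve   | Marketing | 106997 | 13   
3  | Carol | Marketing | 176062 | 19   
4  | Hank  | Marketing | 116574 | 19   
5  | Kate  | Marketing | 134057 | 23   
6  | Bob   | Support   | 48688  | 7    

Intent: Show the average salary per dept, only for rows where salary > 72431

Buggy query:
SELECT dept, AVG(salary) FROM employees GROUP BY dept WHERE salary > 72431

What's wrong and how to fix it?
Bug: Row-level WHERE must come before GROUP BY in the clause order

Fix: Place WHERE between FROM and GROUP BY

Corrected query:
SELECT dept, AVG(salary) FROM employees WHERE salary > 72431 GROUP BY dept

Result:
dept      | AVG(salary)
----------+------------
Marketing | 133422.5   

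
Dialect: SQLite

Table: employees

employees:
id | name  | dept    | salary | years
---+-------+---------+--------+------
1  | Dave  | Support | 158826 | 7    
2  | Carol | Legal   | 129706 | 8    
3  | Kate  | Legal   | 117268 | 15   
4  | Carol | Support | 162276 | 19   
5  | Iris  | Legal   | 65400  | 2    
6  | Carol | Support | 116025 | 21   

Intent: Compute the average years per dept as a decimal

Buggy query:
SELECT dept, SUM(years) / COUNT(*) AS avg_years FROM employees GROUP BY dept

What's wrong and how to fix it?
Bug: Both operands are integers, so '/' performs integer division and truncates

Fix: Cast one side to REAL so the division keeps the fractional part

Corrected query:
SELECT dept, SUM(years) * 1.0 / COUNT(*) AS avg_years FROM employees GROUP BY dept

Result:
dept    | avg_years
--------+----------
Legal   | 8.333333 
Support | 15.666667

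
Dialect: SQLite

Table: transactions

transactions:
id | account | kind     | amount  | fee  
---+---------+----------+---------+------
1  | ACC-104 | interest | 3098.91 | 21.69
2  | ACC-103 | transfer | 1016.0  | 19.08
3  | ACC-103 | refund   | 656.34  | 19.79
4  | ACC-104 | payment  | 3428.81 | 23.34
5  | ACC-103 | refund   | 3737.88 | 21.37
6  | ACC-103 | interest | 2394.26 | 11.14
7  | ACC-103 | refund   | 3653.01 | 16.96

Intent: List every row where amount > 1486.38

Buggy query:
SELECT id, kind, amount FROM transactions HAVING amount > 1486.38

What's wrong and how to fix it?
Bug: HAVING filters the output of aggregation, but this query has no GROUP BY and no aggregate functions, so SQLite rejects it (HAVING clause on a non-aggregate query); the condition here is per row

Fix: Replace HAVING with WHERE since the condition applies to individual rows

Corrected query:
SELECT id, kind, amount FROM transactions WHERE amount > 1486.38

Result:
id | kind     | amount 
---+----------+--------
1  | interest | 3098.91
4  | payment  | 3428.81
5  | refund   | 3737.88
6  | interest | 2394.26
7  | refund   | 3653.01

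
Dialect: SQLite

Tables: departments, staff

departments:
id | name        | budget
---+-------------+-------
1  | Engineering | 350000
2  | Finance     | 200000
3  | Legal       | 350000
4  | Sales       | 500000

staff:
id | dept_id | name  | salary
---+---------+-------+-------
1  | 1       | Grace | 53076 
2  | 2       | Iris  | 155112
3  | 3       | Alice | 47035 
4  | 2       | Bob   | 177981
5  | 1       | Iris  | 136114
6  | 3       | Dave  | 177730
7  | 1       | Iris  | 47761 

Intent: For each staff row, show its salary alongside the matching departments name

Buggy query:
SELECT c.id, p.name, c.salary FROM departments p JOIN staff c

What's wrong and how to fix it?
Bug: Missing join condition: each staff row is matched to all departments rows instead of just its own

Fix: Add ON c.dept_id = p.id to the JOIN

Corrected query:
SELECT c.id, p.name, c.salary FROM departments p JOIN staff c ON c.dept_id = p.id

Result:
id | name        | salary
---+-------------+-------
1  | Engineering | 53076 
2  | Finance     | 155112
3  | Legal       | 47035 
4  | Finance     | 177981
5  | Engineering | 136114
6  | Legal       | 177730
7  | Engineering | 47761 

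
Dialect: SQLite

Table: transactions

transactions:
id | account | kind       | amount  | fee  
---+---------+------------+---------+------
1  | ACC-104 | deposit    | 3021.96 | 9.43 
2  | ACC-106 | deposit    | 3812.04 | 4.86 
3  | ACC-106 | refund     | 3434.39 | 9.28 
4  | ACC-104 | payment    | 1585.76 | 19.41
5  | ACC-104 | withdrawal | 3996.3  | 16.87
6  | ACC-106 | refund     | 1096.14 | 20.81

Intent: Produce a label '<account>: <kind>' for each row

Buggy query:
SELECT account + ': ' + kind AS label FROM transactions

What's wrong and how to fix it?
Bug: SQLite uses || for string concatenation; + coerces text to numbers (yielding 0)

Fix: Replace + with || to concatenate text

Corrected query:
SELECT account || ': ' || kind AS label FROM transactions

Result:
label              
-------------------
ACC-104: deposit   
ACC-106: deposit   
ACC-106: refund    
ACC-104: payment   
ACC-104: withdrawal
ACC-106: refund    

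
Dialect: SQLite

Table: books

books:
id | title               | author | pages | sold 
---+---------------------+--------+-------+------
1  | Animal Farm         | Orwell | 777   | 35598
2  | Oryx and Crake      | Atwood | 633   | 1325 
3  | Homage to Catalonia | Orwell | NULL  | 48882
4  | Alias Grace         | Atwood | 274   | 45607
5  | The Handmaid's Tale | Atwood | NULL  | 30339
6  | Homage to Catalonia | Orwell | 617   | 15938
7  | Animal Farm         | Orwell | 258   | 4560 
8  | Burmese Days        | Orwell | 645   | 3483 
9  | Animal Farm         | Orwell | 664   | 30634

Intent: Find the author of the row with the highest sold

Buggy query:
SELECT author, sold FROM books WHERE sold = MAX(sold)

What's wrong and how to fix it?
Bug: MAX(sold) is an aggregate and cannot be used directly in WHERE

Fix: Wrap MAX in a scalar subquery so WHERE compares against a single value

Corrected query:
SELECT author, sold FROM books WHERE sold = (SELECT MAX(sold) FROM books)

Result:
author | sold 
-------+------
Orwell | 48882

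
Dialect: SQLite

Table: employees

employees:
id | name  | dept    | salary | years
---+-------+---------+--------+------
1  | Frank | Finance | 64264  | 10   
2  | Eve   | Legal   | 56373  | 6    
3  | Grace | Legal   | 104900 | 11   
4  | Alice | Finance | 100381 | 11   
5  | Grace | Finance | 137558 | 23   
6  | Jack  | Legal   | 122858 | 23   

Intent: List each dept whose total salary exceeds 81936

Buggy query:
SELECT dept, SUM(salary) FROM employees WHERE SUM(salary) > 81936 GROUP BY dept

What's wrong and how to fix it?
Bug: SUM(salary) is an aggregate, but WHERE filters rows before aggregation

Fix: Move the aggregate condition to a HAVING clause

Corrected query:
SELECT dept, SUM(salary) FROM employees GROUP BY dept HAVING SUM(salary) > 81936

Result:
dept    | SUM(salary)
--------+------------
Finance | 302203     
Legal   | 284131     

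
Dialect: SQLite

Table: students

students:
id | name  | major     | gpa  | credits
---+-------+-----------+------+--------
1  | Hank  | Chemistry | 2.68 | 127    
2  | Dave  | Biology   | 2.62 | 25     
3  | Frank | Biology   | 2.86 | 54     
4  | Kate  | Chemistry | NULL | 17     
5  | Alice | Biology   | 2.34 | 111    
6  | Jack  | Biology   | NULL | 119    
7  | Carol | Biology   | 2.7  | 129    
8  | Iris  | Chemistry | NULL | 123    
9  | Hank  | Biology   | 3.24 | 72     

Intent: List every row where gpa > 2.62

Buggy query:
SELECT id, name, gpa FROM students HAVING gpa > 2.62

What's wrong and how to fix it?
Bug: HAVING filters the output of aggregation, but this query has no GROUP BY and no aggregate functions, so SQLite rejects it (HAVING clause on a non-aggregate query); the condition here is per row

Fix: Replace HAVING with WHERE since the condition applies to individual rows

Corrected query:
SELECT id, name, gpa FROM students WHERE gpa > 2.62

Result:
id | name  | gpa 
---+-------+-----
1  | Hank  | 2.68
3  | Frank | 2.86
7  | Carol | 2.7 
9  | Hank  | 3.24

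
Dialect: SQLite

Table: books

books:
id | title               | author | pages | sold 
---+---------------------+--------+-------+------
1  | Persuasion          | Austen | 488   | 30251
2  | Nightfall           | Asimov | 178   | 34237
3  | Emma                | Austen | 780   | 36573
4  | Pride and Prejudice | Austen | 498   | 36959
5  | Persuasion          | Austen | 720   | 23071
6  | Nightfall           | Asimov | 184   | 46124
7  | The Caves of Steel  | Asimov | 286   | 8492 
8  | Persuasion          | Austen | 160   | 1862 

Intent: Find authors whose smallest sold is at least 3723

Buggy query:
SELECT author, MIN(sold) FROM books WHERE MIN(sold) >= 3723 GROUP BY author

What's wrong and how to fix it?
Bug: MIN() in WHERE is a misuse of aggregate

Fix: Use HAVING for the per-group MIN condition

Corrected query:
SELECT author, MIN(sold) FROM books GROUP BY author HAVING MIN(sold) >= 3723

Result:
author | MIN(sold)
-------+----------
Asimov | 8492     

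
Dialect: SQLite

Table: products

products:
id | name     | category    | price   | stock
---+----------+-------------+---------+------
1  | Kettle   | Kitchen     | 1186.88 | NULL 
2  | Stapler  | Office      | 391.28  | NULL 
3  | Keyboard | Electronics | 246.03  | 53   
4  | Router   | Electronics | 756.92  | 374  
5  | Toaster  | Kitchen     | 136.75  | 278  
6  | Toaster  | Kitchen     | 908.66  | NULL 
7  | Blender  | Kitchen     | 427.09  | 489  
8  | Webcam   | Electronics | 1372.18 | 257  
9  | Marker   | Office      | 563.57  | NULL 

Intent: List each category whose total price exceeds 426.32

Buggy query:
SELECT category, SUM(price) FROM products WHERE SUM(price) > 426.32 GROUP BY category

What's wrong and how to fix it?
Bug: WHERE runs before GROUP BY, so aggregates aren't available there

Fix: Use HAVING (which filters groups after aggregation) instead of WHERE

Corrected query:
SELECT category, SUM(price) FROM products GROUP BY category HAVING SUM(price) > 426.32

Result:
category    | SUM(price)
------------+-----------
Electronics | 2375.13   
Kitchen     | 2659.38   
Office      | 954.85    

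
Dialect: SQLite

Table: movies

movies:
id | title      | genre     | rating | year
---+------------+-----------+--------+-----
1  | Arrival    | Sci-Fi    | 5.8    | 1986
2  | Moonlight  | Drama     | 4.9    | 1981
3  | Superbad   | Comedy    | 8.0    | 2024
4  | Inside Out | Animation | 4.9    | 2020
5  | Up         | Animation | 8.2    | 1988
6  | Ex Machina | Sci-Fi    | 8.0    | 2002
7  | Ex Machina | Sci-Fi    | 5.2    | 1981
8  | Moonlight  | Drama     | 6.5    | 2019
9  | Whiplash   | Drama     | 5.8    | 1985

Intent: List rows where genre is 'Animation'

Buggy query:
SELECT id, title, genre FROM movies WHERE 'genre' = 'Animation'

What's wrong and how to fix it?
Bug: 'genre' in single quotes is a string literal, not the column; the comparison is literal-vs-literal and never true

Fix: Remove the quotes around the column name (or use double quotes for an identifier)

Corrected query:
SELECT id, title, genre FROM movies WHERE genre = 'Animation'

Result:
id | title      | genre    
---+------------+----------
4  | Inside Out | Animation
5  | Up         | Animation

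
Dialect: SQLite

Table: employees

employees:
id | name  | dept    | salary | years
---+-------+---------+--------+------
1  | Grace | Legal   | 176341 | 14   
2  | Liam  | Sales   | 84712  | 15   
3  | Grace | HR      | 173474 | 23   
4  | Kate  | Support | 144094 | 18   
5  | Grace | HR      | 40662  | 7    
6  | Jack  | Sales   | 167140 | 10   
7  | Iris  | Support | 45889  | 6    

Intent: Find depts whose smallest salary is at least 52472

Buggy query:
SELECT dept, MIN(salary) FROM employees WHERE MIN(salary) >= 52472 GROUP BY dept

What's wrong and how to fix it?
Bug: Aggregates like MIN are computed per group after WHERE runs

Fix: Use HAVING for the per-group MIN condition

Corrected query:
SELECT dept, MIN(salary) FROM employees GROUP BY dept HAVING MIN(salary) >= 52472

Result:
dept  | MIN(salary)
------+------------
Legal | 176341     
Sales | 84712      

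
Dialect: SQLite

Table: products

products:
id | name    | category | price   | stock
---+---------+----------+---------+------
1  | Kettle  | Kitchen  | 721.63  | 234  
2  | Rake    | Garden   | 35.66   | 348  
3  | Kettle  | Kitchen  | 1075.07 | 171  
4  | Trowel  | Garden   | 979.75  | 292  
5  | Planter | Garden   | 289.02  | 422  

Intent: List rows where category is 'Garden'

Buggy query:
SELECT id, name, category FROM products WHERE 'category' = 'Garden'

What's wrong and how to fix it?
Bug: 'category' in single quotes is a string literal, not the column; the comparison is literal-vs-literal and never true

Fix: Remove the quotes around the column name (or use double quotes for an identifier)

Corrected query:
SELECT id, name, category FROM products WHERE category = 'Garden'

Result:
id | name    | category
---+---------+---------
2  | Rake    | Garden  
4  | Trowel  | Garden  
5  | Planter | Garden  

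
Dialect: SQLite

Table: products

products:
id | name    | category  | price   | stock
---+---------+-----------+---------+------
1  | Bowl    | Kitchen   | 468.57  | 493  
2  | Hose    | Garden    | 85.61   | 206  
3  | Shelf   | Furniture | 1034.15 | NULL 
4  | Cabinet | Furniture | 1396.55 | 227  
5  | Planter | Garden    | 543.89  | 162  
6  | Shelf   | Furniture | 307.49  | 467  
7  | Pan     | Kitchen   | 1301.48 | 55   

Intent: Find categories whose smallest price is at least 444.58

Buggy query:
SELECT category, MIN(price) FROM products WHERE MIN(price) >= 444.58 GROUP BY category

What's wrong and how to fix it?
Bug: MIN() in WHERE is a misuse of aggregate

Fix: Replace WHERE with HAVING after the GROUP BY

Corrected query:
SELECT category, MIN(price) FROM products GROUP BY category HAVING MIN(price) >= 444.58

Result:
category | MIN(price)
---------+-----------
Kitchen  | 468.57    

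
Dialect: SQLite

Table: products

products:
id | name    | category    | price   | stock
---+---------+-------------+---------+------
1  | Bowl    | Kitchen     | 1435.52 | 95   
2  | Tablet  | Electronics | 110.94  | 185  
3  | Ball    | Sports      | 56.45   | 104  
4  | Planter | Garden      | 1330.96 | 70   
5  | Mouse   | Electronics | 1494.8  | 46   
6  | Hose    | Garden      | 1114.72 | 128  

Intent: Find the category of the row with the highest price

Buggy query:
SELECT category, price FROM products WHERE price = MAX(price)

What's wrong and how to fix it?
Bug: WHERE is evaluated per row; an aggregate over the whole table isn't defined there

Fix: Use a subquery: WHERE price = (SELECT MAX(price) FROM products)

Corrected query:
SELECT category, price FROM products WHERE price = (SELECT MAX(price) FROM products)

Result:
category    | price 
------------+-------
Electronics | 1494.8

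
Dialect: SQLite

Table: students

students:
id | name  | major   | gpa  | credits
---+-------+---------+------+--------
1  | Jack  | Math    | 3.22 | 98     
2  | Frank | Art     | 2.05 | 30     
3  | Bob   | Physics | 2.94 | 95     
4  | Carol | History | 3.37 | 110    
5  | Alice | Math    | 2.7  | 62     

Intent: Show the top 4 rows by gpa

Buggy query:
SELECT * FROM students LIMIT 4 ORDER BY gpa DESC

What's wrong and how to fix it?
Bug: LIMIT must come after ORDER BY

Fix: Swap the clauses: ORDER BY first, then LIMIT

Corrected query:
SELECT * FROM students ORDER BY gpa DESC LIMIT 4

Result:
id | name  | major   | gpa  | credits
---+-------+---------+------+--------
4  | Carol | History | 3.37 | 110    
1  | Jack  | Math    | 3.22 | 98     
3  | Bob   | Physics | 2.94 | 95     
5  | Alice | Math    | 2.7  | 62     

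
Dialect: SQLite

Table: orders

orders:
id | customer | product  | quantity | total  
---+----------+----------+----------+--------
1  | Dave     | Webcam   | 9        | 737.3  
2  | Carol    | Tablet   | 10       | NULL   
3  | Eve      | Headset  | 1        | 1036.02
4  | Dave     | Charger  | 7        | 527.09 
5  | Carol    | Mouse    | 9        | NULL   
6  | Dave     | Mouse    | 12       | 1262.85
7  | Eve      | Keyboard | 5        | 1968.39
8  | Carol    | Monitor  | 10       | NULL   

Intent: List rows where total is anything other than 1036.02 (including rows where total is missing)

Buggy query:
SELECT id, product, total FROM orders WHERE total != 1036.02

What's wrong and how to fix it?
Bug: Inequality against NULL is unknown, not true; rows with NULL are dropped

Fix: Add an explicit OR total IS NULL to include the missing-value rows

Corrected query:
SELECT id, product, total FROM orders WHERE total != 1036.02 OR total IS NULL

Result:
id | product  | total  
---+----------+--------
1  | Webcam   | 737.3  
2  | Tablet   | NULL   
4  | Charger  | 527.09 
5  | Mouse    | NULL   
6  | Mouse    | 1262.85
7  | Keyboard | 1968.39
8  | Monitor  | NULL   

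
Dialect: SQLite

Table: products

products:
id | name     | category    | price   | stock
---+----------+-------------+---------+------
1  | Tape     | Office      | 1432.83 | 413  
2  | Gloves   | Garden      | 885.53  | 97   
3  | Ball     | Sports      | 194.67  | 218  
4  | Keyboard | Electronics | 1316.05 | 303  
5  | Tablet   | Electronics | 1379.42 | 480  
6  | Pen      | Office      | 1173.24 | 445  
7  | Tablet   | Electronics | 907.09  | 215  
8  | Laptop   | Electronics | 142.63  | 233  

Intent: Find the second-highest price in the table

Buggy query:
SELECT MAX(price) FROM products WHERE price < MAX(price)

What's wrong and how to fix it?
Bug: The inner MAX is an aggregate inside WHERE, which is not allowed

Fix: Compute the overall MAX in a subquery, then take MAX of rows below it

Corrected query:
SELECT MAX(price) FROM products WHERE price < (SELECT MAX(price) FROM products)

Result:
MAX(price)
----------
1379.42   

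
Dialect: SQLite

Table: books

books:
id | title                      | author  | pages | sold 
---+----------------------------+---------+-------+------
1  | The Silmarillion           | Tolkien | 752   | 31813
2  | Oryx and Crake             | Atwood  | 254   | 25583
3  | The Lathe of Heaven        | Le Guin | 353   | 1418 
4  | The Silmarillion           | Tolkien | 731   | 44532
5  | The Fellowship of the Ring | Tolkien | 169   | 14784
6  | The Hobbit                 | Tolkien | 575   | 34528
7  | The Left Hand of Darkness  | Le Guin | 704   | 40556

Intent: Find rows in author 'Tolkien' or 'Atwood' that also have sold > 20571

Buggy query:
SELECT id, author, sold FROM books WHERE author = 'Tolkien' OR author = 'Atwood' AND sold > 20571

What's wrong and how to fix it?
Bug: Without parentheses, AND is evaluated before OR, so the sold filter only applies to the 'Atwood' branch

Fix: Add parentheses around the OR so the AND applies to both alternatives

Corrected query:
SELECT id, author, sold FROM books WHERE (author = 'Tolkien' OR author = 'Atwood') AND sold > 20571

Result:
id | author  | sold 
---+---------+------
1  | Tolkien | 31813
2  | Atwood  | 25583
4  | Tolkien | 44532
6  | Tolkien | 34528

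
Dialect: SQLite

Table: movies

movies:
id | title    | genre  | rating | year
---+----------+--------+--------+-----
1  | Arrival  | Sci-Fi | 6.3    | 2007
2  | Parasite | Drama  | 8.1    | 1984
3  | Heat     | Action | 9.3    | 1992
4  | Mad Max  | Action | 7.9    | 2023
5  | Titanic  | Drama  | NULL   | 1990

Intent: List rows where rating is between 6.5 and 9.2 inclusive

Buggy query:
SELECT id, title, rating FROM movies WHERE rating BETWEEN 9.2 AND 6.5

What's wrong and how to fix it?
Bug: BETWEEN expects the lower bound first; with 9.2 AND 6.5 the range is empty

Fix: Swap the bounds so the smaller value comes first

Corrected query:
SELECT id, title, rating FROM movies WHERE rating BETWEEN 6.5 AND 9.2

Result:
id | title    | rating
---+----------+-------
2  | Parasite | 8.1   
4  | Mad Max  | 7.9   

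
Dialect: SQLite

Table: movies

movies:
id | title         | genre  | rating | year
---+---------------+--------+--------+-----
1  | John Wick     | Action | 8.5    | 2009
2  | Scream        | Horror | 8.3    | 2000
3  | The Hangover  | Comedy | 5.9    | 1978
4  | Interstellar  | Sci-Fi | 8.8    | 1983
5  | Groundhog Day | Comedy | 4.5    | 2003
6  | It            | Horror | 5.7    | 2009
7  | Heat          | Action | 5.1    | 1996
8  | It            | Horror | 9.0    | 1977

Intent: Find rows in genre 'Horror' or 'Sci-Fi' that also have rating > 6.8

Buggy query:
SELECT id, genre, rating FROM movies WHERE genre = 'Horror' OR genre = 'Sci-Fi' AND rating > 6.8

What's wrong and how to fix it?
Bug: Without parentheses, AND is evaluated before OR, so the rating filter only applies to the 'Sci-Fi' branch

Fix: Add parentheses around the OR so the AND applies to both alternatives

Corrected query:
SELECT id, genre, rating FROM movies WHERE (genre = 'Horror' OR genre = 'Sci-Fi') AND rating > 6.8

Result:
id | genre  | rating
---+--------+-------
2  | Horror | 8.3   
4  | Sci-Fi | 8.8   
8  | Horror | 9     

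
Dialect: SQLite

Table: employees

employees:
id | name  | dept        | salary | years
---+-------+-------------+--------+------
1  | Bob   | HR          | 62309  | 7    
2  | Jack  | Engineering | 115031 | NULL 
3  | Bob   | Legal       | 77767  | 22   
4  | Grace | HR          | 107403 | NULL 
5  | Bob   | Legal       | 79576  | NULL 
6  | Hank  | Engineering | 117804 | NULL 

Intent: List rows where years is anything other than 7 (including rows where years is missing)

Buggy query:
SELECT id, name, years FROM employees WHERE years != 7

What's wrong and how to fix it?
Bug: Inequality against NULL is unknown, not true; rows with NULL are dropped

Fix: Add an explicit OR years IS NULL to include the missing-value rows

Corrected query:
SELECT id, name, years FROM employees WHERE years != 7 OR years IS NULL

Result:
id | name  | years
---+-------+------
2  | Jack  | NULL 
3  | Bob   | 22   
4  | Grace | NULL 
5  | Bob   | NULL 
6  | Hank  | NULL 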